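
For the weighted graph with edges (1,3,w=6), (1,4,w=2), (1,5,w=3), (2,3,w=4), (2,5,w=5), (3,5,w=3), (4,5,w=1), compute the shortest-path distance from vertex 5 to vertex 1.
3 (path: 5 -> 1; weights 3 = 3)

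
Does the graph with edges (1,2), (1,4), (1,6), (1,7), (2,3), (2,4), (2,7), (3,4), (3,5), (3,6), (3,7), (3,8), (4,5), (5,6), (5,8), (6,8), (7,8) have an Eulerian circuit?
Yes (the graph is connected and all 8 vertices have even degree)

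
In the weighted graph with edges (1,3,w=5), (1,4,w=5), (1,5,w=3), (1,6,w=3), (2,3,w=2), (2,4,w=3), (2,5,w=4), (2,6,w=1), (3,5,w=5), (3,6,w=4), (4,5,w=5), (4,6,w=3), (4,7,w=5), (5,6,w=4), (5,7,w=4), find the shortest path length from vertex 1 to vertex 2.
4 (path: 1 -> 6 -> 2; weights 3 + 1 = 4)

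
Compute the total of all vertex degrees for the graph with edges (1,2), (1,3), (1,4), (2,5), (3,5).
10 (handshake: sum of degrees = 2|E| = 2 x 5 = 10)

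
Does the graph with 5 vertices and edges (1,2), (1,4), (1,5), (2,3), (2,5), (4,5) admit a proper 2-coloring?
No (odd cycle of length 3: 2 -> 1 -> 5 -> 2)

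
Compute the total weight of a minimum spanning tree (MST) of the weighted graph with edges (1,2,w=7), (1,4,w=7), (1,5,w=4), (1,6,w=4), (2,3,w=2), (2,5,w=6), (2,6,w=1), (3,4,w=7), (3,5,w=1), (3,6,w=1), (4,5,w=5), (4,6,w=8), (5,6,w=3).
12 (MST edges: (1,6,w=4), (2,6,w=1), (3,5,w=1), (3,6,w=1), (4,5,w=5); sum of weights 4 + 1 + 1 + 1 + 5 = 12)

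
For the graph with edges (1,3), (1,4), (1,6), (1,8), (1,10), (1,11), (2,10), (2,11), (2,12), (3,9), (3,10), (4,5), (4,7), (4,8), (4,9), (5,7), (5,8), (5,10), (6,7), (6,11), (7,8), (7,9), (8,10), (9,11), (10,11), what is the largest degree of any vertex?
6 (attained at vertices 1, 10)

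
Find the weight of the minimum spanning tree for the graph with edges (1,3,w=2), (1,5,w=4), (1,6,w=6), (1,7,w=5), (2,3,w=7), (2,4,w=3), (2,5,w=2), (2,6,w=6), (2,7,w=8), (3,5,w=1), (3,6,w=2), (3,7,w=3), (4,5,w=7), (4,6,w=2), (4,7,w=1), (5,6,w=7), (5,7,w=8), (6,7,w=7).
10 (MST edges: (1,3,w=2), (2,5,w=2), (3,5,w=1), (3,6,w=2), (4,6,w=2), (4,7,w=1); sum of weights 2 + 2 + 1 + 2 + 2 + 1 = 10)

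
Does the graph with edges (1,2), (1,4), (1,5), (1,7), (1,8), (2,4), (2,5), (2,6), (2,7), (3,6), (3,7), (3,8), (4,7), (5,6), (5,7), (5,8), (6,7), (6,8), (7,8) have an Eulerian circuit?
No (8 vertices have odd degree: {1, 2, 3, 4, 5, 6, 7, 8}; Eulerian circuit requires 0)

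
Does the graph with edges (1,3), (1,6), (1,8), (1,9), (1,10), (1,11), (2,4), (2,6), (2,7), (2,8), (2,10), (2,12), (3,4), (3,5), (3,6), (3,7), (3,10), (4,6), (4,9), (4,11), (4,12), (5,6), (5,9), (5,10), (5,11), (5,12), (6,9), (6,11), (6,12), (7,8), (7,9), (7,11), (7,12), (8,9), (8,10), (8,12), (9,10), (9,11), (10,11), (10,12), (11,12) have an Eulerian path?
Yes — and in fact it has an Eulerian circuit (the graph is connected and all 12 vertices have even degree)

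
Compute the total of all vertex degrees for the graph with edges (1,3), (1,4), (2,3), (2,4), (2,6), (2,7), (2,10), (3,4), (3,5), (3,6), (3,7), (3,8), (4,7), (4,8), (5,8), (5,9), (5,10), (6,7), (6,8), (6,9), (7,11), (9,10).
44 (handshake: sum of degrees = 2|E| = 2 x 22 = 44)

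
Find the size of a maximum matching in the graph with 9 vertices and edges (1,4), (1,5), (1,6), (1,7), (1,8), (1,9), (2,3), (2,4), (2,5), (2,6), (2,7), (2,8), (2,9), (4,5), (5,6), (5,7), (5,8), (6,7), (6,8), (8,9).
4 (matching: (1,6), (2,7), (4,5), (8,9); upper bound floor(n/2) = floor(9/2) = 4)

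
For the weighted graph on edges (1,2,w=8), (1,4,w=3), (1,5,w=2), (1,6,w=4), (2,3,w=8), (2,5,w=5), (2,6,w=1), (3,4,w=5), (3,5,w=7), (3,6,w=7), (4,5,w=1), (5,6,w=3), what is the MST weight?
12 (MST edges: (1,5,w=2), (2,6,w=1), (3,4,w=5), (4,5,w=1), (5,6,w=3); sum of weights 2 + 1 + 5 + 1 + 3 = 12)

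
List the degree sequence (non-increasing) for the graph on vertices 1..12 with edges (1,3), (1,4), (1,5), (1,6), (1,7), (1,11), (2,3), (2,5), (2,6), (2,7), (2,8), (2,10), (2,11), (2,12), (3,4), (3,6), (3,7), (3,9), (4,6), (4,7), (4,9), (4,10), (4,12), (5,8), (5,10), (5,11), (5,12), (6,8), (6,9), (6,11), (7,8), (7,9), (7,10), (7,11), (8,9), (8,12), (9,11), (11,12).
[8, 8, 7, 7, 7, 6, 6, 6, 6, 6, 5, 4] (degrees: deg(1)=6, deg(2)=8, deg(3)=6, deg(4)=7, deg(5)=6, deg(6)=7, deg(7)=8, deg(8)=6, deg(9)=6, deg(10)=4, deg(11)=7, deg(12)=5)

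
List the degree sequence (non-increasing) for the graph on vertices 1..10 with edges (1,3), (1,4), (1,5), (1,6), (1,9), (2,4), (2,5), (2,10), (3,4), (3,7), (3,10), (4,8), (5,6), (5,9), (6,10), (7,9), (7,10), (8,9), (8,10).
[5, 5, 4, 4, 4, 4, 3, 3, 3, 3] (degrees: deg(1)=5, deg(2)=3, deg(3)=4, deg(4)=4, deg(5)=4, deg(6)=3, deg(7)=3, deg(8)=3, deg(9)=4, deg(10)=5)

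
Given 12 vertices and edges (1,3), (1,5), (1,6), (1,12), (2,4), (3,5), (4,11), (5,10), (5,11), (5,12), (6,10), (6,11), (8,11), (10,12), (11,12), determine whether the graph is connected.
No, it has 3 components: {1, 2, 3, 4, 5, 6, 8, 10, 11, 12}, {7}, {9}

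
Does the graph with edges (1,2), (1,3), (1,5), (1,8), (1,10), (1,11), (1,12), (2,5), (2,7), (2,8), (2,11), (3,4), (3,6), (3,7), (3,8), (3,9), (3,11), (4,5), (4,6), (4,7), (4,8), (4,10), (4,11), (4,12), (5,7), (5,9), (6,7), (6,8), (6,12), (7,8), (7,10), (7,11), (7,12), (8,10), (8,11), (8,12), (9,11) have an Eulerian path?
No (10 vertices have odd degree: {1, 2, 3, 5, 6, 7, 8, 9, 11, 12}; Eulerian path requires 0 or 2)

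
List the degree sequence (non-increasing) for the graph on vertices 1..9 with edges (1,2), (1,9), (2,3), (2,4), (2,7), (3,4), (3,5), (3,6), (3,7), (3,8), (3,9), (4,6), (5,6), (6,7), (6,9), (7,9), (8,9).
[7, 5, 5, 4, 4, 3, 2, 2, 2] (degrees: deg(1)=2, deg(2)=4, deg(3)=7, deg(4)=3, deg(5)=2, deg(6)=5, deg(7)=4, deg(8)=2, deg(9)=5)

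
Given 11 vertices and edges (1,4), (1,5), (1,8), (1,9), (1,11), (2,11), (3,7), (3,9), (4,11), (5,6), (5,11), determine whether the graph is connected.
No, it has 2 components: {1, 2, 3, 4, 5, 6, 7, 8, 9, 11}, {10}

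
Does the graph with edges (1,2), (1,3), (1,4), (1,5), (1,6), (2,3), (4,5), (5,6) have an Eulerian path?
Yes (the graph is connected and exactly 2 vertices have odd degree: {1, 5}; any Eulerian path must start and end at those)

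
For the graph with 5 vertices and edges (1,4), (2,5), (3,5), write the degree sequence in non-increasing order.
[2, 1, 1, 1, 1] (degrees: deg(1)=1, deg(2)=1, deg(3)=1, deg(4)=1, deg(5)=2)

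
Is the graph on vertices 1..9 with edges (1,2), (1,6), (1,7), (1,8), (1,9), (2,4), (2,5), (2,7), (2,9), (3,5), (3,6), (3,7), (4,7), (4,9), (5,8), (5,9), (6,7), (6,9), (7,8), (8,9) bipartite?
No (odd cycle of length 3: 8 -> 1 -> 7 -> 8)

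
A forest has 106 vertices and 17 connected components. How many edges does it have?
89 (Each of the 17 component trees on V_i vertices has V_i - 1 edges; summing gives V - C = 106 - 17 = 89)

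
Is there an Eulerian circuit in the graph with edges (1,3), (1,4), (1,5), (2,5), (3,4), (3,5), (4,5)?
No (4 vertices have odd degree: {1, 2, 3, 4}; Eulerian circuit requires 0)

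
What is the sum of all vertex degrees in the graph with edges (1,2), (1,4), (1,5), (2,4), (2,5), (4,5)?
12 (handshake: sum of degrees = 2|E| = 2 x 6 = 12)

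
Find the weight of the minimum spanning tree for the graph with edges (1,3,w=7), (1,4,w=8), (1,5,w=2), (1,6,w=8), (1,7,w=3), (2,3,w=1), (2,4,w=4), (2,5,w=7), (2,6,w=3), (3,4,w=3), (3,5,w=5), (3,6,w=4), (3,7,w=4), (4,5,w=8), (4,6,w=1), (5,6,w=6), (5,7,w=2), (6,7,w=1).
10 (MST edges: (1,5,w=2), (2,3,w=1), (2,6,w=3), (4,6,w=1), (5,7,w=2), (6,7,w=1); sum of weights 2 + 1 + 3 + 1 + 2 + 1 = 10)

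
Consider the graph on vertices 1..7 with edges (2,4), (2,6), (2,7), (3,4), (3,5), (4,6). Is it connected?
No, it has 2 components: {1}, {2, 3, 4, 5, 6, 7}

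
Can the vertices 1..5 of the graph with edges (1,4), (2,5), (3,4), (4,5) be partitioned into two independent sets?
Yes. Partition: {1, 3, 5}, {2, 4}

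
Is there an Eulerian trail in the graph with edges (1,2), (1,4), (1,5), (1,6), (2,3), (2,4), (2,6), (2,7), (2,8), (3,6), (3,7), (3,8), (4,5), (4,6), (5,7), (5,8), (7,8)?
Yes — and in fact it has an Eulerian circuit (the graph is connected and all 8 vertices have even degree)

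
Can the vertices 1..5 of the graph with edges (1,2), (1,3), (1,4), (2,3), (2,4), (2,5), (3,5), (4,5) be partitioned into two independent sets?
No (odd cycle of length 3: 2 -> 1 -> 4 -> 2)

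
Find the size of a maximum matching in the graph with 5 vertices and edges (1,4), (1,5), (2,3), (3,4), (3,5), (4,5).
2 (matching: (1,4), (3,5); upper bound floor(n/2) = floor(5/2) = 2)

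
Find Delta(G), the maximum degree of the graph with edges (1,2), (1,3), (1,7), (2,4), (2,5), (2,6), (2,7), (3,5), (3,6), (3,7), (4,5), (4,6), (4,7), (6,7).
5 (attained at vertices 2, 7)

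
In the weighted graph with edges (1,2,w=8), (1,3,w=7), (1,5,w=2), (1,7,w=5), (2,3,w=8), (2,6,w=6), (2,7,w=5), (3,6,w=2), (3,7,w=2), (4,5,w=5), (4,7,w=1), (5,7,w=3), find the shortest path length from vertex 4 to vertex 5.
4 (path: 4 -> 7 -> 5; weights 1 + 3 = 4)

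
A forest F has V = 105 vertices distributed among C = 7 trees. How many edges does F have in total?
98 (Each of the 7 component trees on V_i vertices has V_i - 1 edges; summing gives V - C = 105 - 7 = 98)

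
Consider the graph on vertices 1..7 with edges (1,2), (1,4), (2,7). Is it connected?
No, it has 4 components: {1, 2, 4, 7}, {3}, {5}, {6}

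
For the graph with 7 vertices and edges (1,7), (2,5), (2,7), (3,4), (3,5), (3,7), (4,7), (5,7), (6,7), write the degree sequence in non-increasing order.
[6, 3, 3, 2, 2, 1, 1] (degrees: deg(1)=1, deg(2)=2, deg(3)=3, deg(4)=2, deg(5)=3, deg(6)=1, deg(7)=6)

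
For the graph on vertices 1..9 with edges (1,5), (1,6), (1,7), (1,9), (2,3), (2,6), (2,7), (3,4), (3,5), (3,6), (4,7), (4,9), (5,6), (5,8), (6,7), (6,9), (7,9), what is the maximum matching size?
4 (matching: (2,3), (4,9), (5,8), (6,7); upper bound floor(n/2) = floor(9/2) = 4)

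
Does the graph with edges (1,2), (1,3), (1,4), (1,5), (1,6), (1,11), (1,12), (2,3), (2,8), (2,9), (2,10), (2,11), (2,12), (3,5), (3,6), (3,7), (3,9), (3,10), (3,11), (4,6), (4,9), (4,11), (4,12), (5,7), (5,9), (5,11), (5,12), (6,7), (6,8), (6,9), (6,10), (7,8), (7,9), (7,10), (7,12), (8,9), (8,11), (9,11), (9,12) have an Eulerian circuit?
No (8 vertices have odd degree: {1, 2, 4, 6, 7, 8, 9, 11}; Eulerian circuit requires 0)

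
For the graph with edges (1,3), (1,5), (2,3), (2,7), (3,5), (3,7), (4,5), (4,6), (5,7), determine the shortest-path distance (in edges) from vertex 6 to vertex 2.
4 (path: 6 -> 4 -> 5 -> 3 -> 2, 4 edges)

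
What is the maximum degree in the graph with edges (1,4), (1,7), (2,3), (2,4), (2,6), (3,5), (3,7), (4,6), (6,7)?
3 (attained at vertices 2, 3, 4, 6, 7)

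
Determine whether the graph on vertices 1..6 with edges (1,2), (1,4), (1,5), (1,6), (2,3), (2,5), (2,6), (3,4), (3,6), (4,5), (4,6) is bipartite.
No (odd cycle of length 3: 4 -> 1 -> 6 -> 4)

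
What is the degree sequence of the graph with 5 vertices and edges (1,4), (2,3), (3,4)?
[2, 2, 1, 1, 0] (degrees: deg(1)=1, deg(2)=1, deg(3)=2, deg(4)=2, deg(5)=0)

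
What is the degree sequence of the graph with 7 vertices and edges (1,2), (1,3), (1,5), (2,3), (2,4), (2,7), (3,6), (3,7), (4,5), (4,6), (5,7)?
[4, 4, 3, 3, 3, 3, 2] (degrees: deg(1)=3, deg(2)=4, deg(3)=4, deg(4)=3, deg(5)=3, deg(6)=2, deg(7)=3)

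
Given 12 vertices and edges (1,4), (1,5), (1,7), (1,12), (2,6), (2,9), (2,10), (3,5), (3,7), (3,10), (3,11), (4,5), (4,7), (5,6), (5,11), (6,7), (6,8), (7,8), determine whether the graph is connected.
Yes (BFS from 1 visits [1, 4, 5, 7, 12, 3, 6, 11, 8, 10, 2, 9] — all 12 vertices reached)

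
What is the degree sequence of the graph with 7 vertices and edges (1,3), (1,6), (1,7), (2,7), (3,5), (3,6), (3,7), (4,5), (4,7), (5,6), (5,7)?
[5, 4, 4, 3, 3, 2, 1] (degrees: deg(1)=3, deg(2)=1, deg(3)=4, deg(4)=2, deg(5)=4, deg(6)=3, deg(7)=5)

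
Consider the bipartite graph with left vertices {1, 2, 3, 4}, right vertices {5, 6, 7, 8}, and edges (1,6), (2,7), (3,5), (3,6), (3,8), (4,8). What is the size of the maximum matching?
4 (matching: (1,6), (2,7), (3,5), (4,8); upper bound min(|L|,|R|) = min(4,4) = 4)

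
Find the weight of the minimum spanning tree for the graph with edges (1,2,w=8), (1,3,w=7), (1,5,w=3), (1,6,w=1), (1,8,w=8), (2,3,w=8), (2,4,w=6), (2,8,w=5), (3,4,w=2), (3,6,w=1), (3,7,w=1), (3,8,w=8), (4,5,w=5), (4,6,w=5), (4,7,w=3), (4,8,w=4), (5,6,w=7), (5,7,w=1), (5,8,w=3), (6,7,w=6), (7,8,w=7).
14 (MST edges: (1,6,w=1), (2,8,w=5), (3,4,w=2), (3,6,w=1), (3,7,w=1), (5,7,w=1), (5,8,w=3); sum of weights 1 + 5 + 2 + 1 + 1 + 1 + 3 = 14)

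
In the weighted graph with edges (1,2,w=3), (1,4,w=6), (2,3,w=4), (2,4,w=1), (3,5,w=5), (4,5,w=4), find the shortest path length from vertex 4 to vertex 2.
1 (path: 4 -> 2; weights 1 = 1)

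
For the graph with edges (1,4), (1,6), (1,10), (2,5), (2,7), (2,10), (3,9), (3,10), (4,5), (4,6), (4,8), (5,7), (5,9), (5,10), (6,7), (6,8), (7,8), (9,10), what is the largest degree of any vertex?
5 (attained at vertices 5, 10)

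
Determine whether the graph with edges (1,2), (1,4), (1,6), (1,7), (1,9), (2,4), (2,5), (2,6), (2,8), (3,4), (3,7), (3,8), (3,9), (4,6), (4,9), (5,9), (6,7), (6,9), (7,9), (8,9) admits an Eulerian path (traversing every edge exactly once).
No (6 vertices have odd degree: {1, 2, 4, 6, 8, 9}; Eulerian path requires 0 or 2)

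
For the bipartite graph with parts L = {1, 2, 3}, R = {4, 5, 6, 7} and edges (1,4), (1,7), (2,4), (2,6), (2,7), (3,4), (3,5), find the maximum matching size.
3 (matching: (1,7), (2,6), (3,5); upper bound min(|L|,|R|) = min(3,4) = 3)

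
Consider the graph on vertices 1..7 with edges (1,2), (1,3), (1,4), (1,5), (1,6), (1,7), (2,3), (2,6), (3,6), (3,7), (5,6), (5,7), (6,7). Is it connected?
Yes (BFS from 1 visits [1, 2, 3, 4, 5, 6, 7] — all 7 vertices reached)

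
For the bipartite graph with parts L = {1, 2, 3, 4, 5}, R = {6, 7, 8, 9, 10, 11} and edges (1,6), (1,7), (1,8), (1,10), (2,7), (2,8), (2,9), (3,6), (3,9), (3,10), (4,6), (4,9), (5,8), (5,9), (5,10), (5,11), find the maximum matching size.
5 (matching: (1,7), (2,8), (3,10), (4,9), (5,11); upper bound min(|L|,|R|) = min(5,6) = 5)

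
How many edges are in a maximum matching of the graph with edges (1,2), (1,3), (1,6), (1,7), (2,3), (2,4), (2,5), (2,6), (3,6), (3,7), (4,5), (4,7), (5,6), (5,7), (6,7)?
3 (matching: (1,3), (4,7), (5,6); upper bound floor(n/2) = floor(7/2) = 3)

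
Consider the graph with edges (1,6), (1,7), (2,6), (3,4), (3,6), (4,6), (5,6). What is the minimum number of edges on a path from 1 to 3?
2 (path: 1 -> 6 -> 3, 2 edges)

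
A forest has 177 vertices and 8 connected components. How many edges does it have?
169 (Each of the 8 component trees on V_i vertices has V_i - 1 edges; summing gives V - C = 177 - 8 = 169)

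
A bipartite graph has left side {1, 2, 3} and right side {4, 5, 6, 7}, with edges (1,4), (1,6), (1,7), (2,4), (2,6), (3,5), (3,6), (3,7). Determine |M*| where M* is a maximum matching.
3 (matching: (1,7), (2,6), (3,5); upper bound min(|L|,|R|) = min(3,4) = 3)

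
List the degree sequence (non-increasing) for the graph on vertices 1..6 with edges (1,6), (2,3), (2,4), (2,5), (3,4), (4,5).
[3, 3, 2, 2, 1, 1] (degrees: deg(1)=1, deg(2)=3, deg(3)=2, deg(4)=3, deg(5)=2, deg(6)=1)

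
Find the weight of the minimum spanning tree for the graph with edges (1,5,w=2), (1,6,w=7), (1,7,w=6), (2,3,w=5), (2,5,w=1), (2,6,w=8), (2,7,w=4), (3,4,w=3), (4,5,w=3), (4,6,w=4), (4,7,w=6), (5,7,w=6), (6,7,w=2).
15 (MST edges: (1,5,w=2), (2,5,w=1), (2,7,w=4), (3,4,w=3), (4,5,w=3), (6,7,w=2); sum of weights 2 + 1 + 4 + 3 + 3 + 2 = 15)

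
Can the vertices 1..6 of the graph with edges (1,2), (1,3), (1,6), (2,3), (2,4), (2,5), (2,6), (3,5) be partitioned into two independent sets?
No (odd cycle of length 3: 3 -> 1 -> 2 -> 3)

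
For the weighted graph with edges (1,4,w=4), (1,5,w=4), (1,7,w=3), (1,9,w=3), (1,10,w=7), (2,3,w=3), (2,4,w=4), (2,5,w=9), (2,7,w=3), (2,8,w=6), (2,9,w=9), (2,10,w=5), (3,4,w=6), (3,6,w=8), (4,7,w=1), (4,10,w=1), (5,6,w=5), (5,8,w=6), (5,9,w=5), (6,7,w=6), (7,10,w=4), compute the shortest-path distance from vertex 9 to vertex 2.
9 (path: 9 -> 2; weights 9 = 9)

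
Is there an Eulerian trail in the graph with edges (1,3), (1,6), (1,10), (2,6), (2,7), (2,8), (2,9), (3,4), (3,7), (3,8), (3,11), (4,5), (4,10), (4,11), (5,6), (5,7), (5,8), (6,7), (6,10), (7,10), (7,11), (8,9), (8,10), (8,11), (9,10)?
No (4 vertices have odd degree: {1, 3, 6, 9}; Eulerian path requires 0 or 2)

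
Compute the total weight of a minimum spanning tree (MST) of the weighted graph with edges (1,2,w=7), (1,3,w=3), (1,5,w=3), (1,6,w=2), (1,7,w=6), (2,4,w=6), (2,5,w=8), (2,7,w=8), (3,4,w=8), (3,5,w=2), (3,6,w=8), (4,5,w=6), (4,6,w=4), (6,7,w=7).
23 (MST edges: (1,3,w=3), (1,6,w=2), (1,7,w=6), (2,4,w=6), (3,5,w=2), (4,6,w=4); sum of weights 3 + 2 + 6 + 6 + 2 + 4 = 23)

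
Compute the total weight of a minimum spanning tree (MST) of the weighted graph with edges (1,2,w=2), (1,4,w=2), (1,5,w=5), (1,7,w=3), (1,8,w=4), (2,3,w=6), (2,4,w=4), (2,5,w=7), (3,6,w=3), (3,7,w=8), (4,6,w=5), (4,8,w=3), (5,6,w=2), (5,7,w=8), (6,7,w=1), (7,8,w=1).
14 (MST edges: (1,2,w=2), (1,4,w=2), (1,7,w=3), (3,6,w=3), (5,6,w=2), (6,7,w=1), (7,8,w=1); sum of weights 2 + 2 + 3 + 3 + 2 + 1 + 1 = 14)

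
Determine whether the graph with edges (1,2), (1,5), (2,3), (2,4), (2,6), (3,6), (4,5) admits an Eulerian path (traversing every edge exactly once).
Yes — and in fact it has an Eulerian circuit (the graph is connected and all 6 vertices have even degree)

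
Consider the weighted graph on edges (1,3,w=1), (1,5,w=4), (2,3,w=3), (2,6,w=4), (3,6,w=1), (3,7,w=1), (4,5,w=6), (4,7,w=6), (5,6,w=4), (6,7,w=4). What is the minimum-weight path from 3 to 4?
7 (path: 3 -> 7 -> 4; weights 1 + 6 = 7)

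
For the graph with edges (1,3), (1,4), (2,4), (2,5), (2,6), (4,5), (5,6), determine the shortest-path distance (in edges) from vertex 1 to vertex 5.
2 (path: 1 -> 4 -> 5, 2 edges)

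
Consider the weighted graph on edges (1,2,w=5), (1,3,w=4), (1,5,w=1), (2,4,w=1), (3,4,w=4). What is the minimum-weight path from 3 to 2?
5 (path: 3 -> 4 -> 2; weights 4 + 1 = 5)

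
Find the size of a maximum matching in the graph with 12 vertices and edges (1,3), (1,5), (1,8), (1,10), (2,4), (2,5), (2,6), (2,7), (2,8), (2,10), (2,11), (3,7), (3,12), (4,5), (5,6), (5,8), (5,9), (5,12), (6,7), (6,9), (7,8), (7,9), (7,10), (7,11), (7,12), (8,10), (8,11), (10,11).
6 (matching: (1,8), (2,10), (3,12), (4,5), (6,9), (7,11); upper bound floor(n/2) = floor(12/2) = 6)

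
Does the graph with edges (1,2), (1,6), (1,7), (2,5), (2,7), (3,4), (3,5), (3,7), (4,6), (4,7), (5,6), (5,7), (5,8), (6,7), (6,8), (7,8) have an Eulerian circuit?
No (8 vertices have odd degree: {1, 2, 3, 4, 5, 6, 7, 8}; Eulerian circuit requires 0)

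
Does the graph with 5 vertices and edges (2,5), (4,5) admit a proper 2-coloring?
Yes. Partition: {1, 2, 3, 4}, {5}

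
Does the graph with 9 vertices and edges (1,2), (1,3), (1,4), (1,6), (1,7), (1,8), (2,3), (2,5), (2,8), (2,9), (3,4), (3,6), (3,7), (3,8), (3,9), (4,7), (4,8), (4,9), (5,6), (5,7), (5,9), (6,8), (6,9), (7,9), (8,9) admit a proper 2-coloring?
No (odd cycle of length 3: 4 -> 1 -> 3 -> 4)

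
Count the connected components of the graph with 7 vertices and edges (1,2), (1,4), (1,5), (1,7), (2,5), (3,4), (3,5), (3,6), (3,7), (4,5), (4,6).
1 (components: {1, 2, 3, 4, 5, 6, 7})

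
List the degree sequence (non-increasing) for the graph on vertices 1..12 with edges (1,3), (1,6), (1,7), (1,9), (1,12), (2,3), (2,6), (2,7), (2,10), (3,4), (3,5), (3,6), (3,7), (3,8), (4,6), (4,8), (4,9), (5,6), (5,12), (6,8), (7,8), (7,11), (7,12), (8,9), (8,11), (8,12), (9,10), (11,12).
[7, 7, 6, 6, 5, 5, 4, 4, 4, 3, 3, 2] (degrees: deg(1)=5, deg(2)=4, deg(3)=7, deg(4)=4, deg(5)=3, deg(6)=6, deg(7)=6, deg(8)=7, deg(9)=4, deg(10)=2, deg(11)=3, deg(12)=5)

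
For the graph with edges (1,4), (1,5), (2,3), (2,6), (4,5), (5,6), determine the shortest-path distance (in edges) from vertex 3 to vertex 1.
4 (path: 3 -> 2 -> 6 -> 5 -> 1, 4 edges)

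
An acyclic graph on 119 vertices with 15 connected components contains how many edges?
104 (Each of the 15 component trees on V_i vertices has V_i - 1 edges; summing gives V - C = 119 - 15 = 104)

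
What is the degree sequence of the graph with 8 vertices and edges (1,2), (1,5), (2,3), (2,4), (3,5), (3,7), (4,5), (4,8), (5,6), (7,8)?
[4, 3, 3, 3, 2, 2, 2, 1] (degrees: deg(1)=2, deg(2)=3, deg(3)=3, deg(4)=3, deg(5)=4, deg(6)=1, deg(7)=2, deg(8)=2)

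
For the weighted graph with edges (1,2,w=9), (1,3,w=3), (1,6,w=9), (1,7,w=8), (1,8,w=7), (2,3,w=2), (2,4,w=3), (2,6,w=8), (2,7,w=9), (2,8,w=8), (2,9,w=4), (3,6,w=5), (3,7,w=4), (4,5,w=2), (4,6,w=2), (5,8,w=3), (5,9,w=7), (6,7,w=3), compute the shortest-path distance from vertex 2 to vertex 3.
2 (path: 2 -> 3; weights 2 = 2)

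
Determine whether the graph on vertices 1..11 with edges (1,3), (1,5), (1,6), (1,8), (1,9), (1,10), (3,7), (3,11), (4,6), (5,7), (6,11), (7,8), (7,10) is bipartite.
Yes. Partition: {1, 2, 4, 7, 11}, {3, 5, 6, 8, 9, 10}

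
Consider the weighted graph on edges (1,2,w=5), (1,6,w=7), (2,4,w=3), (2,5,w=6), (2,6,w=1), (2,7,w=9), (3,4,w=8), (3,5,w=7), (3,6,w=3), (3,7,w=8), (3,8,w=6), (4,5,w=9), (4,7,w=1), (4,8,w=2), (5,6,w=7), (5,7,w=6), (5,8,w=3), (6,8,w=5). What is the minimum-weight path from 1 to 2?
5 (path: 1 -> 2; weights 5 = 5)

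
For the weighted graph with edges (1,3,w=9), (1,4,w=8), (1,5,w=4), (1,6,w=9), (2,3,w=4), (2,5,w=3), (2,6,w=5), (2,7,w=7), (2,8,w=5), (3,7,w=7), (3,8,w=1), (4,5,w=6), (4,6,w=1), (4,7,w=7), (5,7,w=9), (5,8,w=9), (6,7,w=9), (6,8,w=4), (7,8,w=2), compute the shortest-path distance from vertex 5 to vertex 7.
9 (path: 5 -> 7; weights 9 = 9)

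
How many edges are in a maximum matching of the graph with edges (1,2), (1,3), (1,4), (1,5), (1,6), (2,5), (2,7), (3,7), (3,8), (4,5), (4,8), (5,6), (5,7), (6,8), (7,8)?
4 (matching: (1,2), (3,7), (4,8), (5,6); upper bound floor(n/2) = floor(8/2) = 4)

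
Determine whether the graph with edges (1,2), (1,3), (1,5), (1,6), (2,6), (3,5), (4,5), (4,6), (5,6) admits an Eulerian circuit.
Yes (the graph is connected and all 6 vertices have even degree)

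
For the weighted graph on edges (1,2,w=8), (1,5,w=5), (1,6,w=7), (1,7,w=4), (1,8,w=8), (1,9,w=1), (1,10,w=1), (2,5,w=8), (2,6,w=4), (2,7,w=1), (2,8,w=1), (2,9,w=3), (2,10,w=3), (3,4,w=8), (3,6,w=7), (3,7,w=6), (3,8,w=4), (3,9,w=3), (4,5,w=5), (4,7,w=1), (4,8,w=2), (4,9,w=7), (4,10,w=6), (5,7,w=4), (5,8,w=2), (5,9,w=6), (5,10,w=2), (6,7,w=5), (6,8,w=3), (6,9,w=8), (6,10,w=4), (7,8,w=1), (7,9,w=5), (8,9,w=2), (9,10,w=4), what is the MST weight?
15 (MST edges: (1,9,w=1), (1,10,w=1), (2,7,w=1), (2,8,w=1), (3,9,w=3), (4,7,w=1), (5,8,w=2), (5,10,w=2), (6,8,w=3); sum of weights 1 + 1 + 1 + 1 + 3 + 1 + 2 + 2 + 3 = 15)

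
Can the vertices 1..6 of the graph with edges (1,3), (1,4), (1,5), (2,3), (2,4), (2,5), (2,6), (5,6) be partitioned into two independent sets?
No (odd cycle of length 5: 2 -> 3 -> 1 -> 5 -> 6 -> 2)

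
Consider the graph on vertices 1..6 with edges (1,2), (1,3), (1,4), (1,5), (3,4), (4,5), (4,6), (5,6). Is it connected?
Yes (BFS from 1 visits [1, 2, 3, 4, 5, 6] — all 6 vertices reached)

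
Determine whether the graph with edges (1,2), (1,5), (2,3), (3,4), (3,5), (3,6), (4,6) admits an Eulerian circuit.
Yes (the graph is connected and all 6 vertices have even degree)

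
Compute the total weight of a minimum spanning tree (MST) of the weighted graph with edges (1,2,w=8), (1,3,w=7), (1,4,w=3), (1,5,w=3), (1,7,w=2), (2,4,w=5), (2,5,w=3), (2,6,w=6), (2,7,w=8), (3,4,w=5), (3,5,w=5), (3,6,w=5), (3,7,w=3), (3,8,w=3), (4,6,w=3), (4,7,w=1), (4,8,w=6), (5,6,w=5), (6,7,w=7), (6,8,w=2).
17 (MST edges: (1,5,w=3), (1,7,w=2), (2,5,w=3), (3,7,w=3), (3,8,w=3), (4,7,w=1), (6,8,w=2); sum of weights 3 + 2 + 3 + 3 + 3 + 1 + 2 = 17)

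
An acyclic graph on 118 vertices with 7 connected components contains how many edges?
111 (Each of the 7 component trees on V_i vertices has V_i - 1 edges; summing gives V - C = 118 - 7 = 111)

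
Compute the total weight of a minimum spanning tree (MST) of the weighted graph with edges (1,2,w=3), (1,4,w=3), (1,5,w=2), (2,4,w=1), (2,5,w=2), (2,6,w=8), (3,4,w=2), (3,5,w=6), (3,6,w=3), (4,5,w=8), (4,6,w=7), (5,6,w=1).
8 (MST edges: (1,5,w=2), (2,4,w=1), (2,5,w=2), (3,4,w=2), (5,6,w=1); sum of weights 2 + 1 + 2 + 2 + 1 = 8)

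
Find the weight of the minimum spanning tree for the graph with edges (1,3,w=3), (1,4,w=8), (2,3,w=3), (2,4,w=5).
11 (MST edges: (1,3,w=3), (2,3,w=3), (2,4,w=5); sum of weights 3 + 3 + 5 = 11)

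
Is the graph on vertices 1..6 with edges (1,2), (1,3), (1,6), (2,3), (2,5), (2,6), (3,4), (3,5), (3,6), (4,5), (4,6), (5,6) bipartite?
No (odd cycle of length 3: 2 -> 1 -> 6 -> 2)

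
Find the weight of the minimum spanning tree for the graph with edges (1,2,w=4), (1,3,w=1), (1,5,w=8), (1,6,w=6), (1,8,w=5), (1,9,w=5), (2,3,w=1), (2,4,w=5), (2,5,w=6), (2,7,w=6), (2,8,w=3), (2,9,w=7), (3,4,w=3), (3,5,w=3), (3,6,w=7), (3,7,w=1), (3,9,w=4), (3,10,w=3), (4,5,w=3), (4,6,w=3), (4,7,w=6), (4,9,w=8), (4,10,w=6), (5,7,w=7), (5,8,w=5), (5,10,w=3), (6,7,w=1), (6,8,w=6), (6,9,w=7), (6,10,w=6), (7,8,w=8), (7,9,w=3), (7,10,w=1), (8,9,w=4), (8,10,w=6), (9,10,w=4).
17 (MST edges: (1,3,w=1), (2,3,w=1), (2,8,w=3), (3,4,w=3), (3,5,w=3), (3,7,w=1), (6,7,w=1), (7,9,w=3), (7,10,w=1); sum of weights 1 + 1 + 3 + 3 + 3 + 1 + 1 + 3 + 1 = 17)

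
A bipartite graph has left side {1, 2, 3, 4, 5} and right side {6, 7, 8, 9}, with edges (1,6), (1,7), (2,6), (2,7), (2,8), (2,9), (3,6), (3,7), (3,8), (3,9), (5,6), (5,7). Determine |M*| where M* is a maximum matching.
4 (matching: (1,7), (2,9), (3,8), (5,6); upper bound min(|L|,|R|) = min(5,4) = 4)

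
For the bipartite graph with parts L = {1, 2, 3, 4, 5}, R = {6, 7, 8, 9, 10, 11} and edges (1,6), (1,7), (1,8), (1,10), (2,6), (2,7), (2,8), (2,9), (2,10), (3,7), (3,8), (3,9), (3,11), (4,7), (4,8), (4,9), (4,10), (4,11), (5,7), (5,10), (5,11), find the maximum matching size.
5 (matching: (1,10), (2,9), (3,11), (4,8), (5,7); upper bound min(|L|,|R|) = min(5,6) = 5)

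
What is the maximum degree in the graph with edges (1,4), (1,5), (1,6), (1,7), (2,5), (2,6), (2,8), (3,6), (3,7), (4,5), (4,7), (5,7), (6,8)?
4 (attained at vertices 1, 5, 6, 7)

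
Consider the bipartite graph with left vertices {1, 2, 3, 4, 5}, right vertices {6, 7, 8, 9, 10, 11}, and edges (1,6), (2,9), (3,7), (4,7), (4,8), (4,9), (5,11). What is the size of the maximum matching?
5 (matching: (1,6), (2,9), (3,7), (4,8), (5,11); upper bound min(|L|,|R|) = min(5,6) = 5)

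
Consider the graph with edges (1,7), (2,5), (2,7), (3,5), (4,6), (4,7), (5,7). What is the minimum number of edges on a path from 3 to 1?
3 (path: 3 -> 5 -> 7 -> 1, 3 edges)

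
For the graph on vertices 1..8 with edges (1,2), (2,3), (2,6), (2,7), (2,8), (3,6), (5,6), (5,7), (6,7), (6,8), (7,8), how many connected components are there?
2 (components: {1, 2, 3, 5, 6, 7, 8}, {4})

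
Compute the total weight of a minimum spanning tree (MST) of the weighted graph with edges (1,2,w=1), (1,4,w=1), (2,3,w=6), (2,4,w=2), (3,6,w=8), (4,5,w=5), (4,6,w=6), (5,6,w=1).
14 (MST edges: (1,2,w=1), (1,4,w=1), (2,3,w=6), (4,5,w=5), (5,6,w=1); sum of weights 1 + 1 + 6 + 5 + 1 = 14)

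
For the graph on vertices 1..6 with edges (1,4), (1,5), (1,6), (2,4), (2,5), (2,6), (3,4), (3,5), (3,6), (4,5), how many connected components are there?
1 (components: {1, 2, 3, 4, 5, 6})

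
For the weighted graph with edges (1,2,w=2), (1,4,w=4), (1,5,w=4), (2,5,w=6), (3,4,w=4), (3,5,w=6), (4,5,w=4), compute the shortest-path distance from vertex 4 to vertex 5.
4 (path: 4 -> 5; weights 4 = 4)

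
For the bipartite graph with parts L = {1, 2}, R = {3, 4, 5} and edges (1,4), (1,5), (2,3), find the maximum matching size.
2 (matching: (1,5), (2,3); upper bound min(|L|,|R|) = min(2,3) = 2)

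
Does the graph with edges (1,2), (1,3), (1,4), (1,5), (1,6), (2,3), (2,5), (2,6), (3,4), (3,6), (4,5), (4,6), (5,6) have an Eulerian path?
Yes (the graph is connected and exactly 2 vertices have odd degree: {1, 6}; any Eulerian path must start and end at those)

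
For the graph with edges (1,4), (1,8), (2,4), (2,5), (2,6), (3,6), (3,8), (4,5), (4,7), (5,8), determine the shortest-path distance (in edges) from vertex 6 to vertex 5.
2 (path: 6 -> 2 -> 5, 2 edges)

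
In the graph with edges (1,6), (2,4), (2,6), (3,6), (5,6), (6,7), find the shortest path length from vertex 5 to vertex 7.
2 (path: 5 -> 6 -> 7, 2 edges)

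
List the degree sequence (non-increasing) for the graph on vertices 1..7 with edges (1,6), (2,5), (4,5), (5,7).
[3, 1, 1, 1, 1, 1, 0] (degrees: deg(1)=1, deg(2)=1, deg(3)=0, deg(4)=1, deg(5)=3, deg(6)=1, deg(7)=1)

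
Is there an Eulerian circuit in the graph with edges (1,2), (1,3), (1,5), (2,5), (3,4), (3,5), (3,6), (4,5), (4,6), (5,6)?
No (4 vertices have odd degree: {1, 4, 5, 6}; Eulerian circuit requires 0)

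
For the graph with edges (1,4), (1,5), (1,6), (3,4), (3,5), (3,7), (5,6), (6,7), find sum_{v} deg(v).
16 (handshake: sum of degrees = 2|E| = 2 x 8 = 16)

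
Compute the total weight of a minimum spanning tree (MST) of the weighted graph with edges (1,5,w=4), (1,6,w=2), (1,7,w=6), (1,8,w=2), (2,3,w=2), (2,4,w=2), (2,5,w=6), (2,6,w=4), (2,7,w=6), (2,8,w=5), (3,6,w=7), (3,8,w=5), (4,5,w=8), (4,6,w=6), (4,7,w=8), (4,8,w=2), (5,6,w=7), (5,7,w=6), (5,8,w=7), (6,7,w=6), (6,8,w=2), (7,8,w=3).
17 (MST edges: (1,5,w=4), (1,6,w=2), (1,8,w=2), (2,3,w=2), (2,4,w=2), (4,8,w=2), (7,8,w=3); sum of weights 4 + 2 + 2 + 2 + 2 + 2 + 3 = 17)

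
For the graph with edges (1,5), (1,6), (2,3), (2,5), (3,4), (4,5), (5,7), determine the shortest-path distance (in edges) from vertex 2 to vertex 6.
3 (path: 2 -> 5 -> 1 -> 6, 3 edges)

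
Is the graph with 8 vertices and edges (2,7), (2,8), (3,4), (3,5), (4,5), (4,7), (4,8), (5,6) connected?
No, it has 2 components: {1}, {2, 3, 4, 5, 6, 7, 8}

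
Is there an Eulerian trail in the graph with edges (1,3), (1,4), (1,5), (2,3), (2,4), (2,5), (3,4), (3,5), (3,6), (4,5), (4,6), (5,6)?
No (6 vertices have odd degree: {1, 2, 3, 4, 5, 6}; Eulerian path requires 0 or 2)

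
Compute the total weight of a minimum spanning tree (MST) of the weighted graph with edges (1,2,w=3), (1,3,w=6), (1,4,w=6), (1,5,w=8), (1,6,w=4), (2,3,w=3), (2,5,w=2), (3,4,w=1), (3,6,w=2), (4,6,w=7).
11 (MST edges: (1,2,w=3), (2,3,w=3), (2,5,w=2), (3,4,w=1), (3,6,w=2); sum of weights 3 + 3 + 2 + 1 + 2 = 11)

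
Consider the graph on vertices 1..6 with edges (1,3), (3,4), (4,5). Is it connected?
No, it has 3 components: {1, 3, 4, 5}, {2}, {6}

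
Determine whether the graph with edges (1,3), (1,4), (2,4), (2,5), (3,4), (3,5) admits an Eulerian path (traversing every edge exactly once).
Yes (the graph is connected and exactly 2 vertices have odd degree: {3, 4}; any Eulerian path must start and end at those)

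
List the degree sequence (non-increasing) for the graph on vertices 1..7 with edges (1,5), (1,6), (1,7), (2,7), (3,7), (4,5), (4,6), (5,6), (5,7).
[4, 4, 3, 3, 2, 1, 1] (degrees: deg(1)=3, deg(2)=1, deg(3)=1, deg(4)=2, deg(5)=4, deg(6)=3, deg(7)=4)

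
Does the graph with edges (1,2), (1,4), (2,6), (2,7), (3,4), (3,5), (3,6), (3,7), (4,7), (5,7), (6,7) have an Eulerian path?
No (4 vertices have odd degree: {2, 4, 6, 7}; Eulerian path requires 0 or 2)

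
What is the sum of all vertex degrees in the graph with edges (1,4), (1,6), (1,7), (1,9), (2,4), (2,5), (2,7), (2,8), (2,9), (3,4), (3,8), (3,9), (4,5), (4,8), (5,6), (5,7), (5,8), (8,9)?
36 (handshake: sum of degrees = 2|E| = 2 x 18 = 36)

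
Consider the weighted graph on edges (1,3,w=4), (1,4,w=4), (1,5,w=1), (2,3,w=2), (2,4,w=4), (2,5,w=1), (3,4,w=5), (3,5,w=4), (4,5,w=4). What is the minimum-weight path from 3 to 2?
2 (path: 3 -> 2; weights 2 = 2)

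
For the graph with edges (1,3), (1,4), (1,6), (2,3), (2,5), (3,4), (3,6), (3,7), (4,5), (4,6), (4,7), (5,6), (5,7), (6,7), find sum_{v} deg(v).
28 (handshake: sum of degrees = 2|E| = 2 x 14 = 28)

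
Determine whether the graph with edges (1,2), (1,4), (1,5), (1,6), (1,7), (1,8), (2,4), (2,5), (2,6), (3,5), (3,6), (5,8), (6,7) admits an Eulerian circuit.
Yes (the graph is connected and all 8 vertices have even degree)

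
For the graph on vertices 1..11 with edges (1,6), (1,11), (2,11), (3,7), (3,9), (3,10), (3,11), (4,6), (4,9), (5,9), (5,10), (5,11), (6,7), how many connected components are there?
2 (components: {1, 2, 3, 4, 5, 6, 7, 9, 10, 11}, {8})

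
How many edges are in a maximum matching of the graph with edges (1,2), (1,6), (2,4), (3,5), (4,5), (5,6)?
3 (matching: (1,6), (2,4), (3,5); upper bound floor(n/2) = floor(6/2) = 3)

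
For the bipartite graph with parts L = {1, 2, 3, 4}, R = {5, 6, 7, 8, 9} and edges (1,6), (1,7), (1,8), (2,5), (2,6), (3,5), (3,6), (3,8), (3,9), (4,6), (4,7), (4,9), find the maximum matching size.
4 (matching: (1,8), (2,6), (3,9), (4,7); upper bound min(|L|,|R|) = min(4,5) = 4)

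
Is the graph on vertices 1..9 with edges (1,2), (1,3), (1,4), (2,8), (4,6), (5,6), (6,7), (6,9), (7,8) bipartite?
Yes. Partition: {1, 6, 8}, {2, 3, 4, 5, 7, 9}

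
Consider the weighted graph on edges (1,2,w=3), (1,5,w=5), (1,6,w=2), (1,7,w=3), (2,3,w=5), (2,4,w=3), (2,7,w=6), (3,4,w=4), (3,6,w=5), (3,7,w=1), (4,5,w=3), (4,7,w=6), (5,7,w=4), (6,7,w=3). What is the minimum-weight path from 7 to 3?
1 (path: 7 -> 3; weights 1 = 1)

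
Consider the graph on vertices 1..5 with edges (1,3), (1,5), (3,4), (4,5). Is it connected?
No, it has 2 components: {1, 3, 4, 5}, {2}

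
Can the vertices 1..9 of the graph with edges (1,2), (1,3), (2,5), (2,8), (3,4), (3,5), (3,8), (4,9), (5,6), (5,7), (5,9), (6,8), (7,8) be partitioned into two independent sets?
Yes. Partition: {1, 4, 5, 8}, {2, 3, 6, 7, 9}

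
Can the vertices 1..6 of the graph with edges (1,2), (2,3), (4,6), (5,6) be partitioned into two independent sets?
Yes. Partition: {1, 3, 4, 5}, {2, 6}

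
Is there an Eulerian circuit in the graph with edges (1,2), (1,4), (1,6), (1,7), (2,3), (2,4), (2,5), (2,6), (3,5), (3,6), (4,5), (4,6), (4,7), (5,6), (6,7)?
No (4 vertices have odd degree: {2, 3, 4, 7}; Eulerian circuit requires 0)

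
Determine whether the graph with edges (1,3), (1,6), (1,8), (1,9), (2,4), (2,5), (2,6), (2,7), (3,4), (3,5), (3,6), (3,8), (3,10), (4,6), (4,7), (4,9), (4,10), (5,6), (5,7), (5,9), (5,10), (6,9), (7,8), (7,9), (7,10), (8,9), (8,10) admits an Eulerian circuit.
No (2 vertices have odd degree: {8, 10}; Eulerian circuit requires 0)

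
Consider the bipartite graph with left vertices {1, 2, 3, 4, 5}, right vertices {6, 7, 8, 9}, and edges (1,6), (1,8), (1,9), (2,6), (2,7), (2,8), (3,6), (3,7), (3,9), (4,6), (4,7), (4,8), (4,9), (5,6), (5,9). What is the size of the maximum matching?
4 (matching: (1,9), (2,8), (3,7), (4,6); upper bound min(|L|,|R|) = min(5,4) = 4)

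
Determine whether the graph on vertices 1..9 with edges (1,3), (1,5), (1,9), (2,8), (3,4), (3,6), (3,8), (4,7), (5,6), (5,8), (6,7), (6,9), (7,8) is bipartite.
Yes. Partition: {1, 4, 6, 8}, {2, 3, 5, 7, 9}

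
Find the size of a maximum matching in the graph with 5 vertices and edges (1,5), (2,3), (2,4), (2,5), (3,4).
2 (matching: (2,5), (3,4); upper bound floor(n/2) = floor(5/2) = 2)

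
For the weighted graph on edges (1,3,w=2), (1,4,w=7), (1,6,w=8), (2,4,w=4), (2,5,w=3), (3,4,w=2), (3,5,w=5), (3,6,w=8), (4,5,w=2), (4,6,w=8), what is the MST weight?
17 (MST edges: (1,3,w=2), (1,6,w=8), (2,5,w=3), (3,4,w=2), (4,5,w=2); sum of weights 2 + 8 + 3 + 2 + 2 = 17)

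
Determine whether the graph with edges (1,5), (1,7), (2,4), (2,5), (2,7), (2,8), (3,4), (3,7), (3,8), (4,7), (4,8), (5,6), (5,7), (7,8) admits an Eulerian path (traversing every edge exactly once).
Yes (the graph is connected and exactly 2 vertices have odd degree: {3, 6}; any Eulerian path must start and end at those)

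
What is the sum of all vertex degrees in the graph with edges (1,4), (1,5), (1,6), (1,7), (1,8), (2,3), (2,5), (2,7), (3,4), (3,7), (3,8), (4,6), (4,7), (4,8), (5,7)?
30 (handshake: sum of degrees = 2|E| = 2 x 15 = 30)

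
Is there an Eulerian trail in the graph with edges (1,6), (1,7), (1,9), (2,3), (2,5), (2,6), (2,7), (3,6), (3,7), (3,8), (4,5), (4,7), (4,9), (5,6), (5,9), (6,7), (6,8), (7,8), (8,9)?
Yes (the graph is connected and exactly 2 vertices have odd degree: {1, 4}; any Eulerian path must start and end at those)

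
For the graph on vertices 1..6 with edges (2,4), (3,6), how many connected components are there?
4 (components: {1}, {2, 4}, {3, 6}, {5})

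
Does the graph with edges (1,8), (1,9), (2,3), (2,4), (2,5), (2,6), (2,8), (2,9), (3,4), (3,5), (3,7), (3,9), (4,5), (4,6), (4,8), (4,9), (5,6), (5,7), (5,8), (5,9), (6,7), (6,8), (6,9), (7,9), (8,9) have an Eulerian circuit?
No (2 vertices have odd degree: {3, 5}; Eulerian circuit requires 0)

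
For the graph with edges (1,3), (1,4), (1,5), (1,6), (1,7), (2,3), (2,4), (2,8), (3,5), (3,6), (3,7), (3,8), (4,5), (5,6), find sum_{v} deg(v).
28 (handshake: sum of degrees = 2|E| = 2 x 14 = 28)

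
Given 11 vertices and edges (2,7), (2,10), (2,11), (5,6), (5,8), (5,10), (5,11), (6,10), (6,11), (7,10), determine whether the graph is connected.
No, it has 5 components: {1}, {2, 5, 6, 7, 8, 10, 11}, {3}, {4}, {9}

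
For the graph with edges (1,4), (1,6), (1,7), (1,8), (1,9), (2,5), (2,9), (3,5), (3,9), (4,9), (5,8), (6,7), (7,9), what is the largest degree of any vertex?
5 (attained at vertices 1, 9)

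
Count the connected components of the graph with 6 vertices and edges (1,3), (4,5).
4 (components: {1, 3}, {2}, {4, 5}, {6})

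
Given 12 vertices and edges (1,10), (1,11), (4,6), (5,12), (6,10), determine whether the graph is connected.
No, it has 7 components: {1, 4, 6, 10, 11}, {2}, {3}, {5, 12}, {7}, {8}, {9}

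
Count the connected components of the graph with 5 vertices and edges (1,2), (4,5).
3 (components: {1, 2}, {3}, {4, 5})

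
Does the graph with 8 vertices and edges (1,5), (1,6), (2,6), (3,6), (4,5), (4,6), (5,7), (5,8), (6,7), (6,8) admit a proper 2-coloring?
Yes. Partition: {1, 2, 3, 4, 7, 8}, {5, 6}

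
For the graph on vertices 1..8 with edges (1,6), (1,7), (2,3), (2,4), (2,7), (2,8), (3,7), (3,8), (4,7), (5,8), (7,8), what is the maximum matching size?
4 (matching: (1,6), (2,4), (3,7), (5,8); upper bound floor(n/2) = floor(8/2) = 4)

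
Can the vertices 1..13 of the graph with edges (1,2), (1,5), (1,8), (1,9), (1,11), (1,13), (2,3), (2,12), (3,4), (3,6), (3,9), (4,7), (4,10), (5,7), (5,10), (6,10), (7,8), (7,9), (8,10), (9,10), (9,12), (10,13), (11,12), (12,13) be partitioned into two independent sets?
Yes. Partition: {1, 3, 7, 10, 12}, {2, 4, 5, 6, 8, 9, 11, 13}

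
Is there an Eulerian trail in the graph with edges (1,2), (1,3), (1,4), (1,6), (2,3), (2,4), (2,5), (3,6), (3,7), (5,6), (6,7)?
Yes — and in fact it has an Eulerian circuit (the graph is connected and all 7 vertices have even degree)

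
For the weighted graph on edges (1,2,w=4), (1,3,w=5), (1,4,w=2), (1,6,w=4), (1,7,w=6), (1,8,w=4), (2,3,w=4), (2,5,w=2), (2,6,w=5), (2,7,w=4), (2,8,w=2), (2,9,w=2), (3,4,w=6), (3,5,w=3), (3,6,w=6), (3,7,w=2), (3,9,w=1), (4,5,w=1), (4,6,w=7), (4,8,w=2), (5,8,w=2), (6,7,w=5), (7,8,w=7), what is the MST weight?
16 (MST edges: (1,4,w=2), (1,6,w=4), (2,5,w=2), (2,8,w=2), (2,9,w=2), (3,7,w=2), (3,9,w=1), (4,5,w=1); sum of weights 2 + 4 + 2 + 2 + 2 + 2 + 1 + 1 = 16)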